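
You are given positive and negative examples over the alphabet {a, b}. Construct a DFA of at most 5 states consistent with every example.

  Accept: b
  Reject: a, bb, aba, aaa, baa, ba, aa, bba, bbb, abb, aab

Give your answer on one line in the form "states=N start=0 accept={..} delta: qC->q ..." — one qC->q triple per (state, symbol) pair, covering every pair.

Grow the machine one transition at a time. Run the examples from 0; the earliest place one falls off (shortest prefix, ties alphabetical) gets sent to the lowest-numbered state that keeps every Accept/Reject pair distinguishable — a pair clashes when both reach the same state with identical unread suffix — and to a fresh state only if none does.
a: 0a undefined. 0a->0: no, b/aab meet in 0 with "b" left. Open state 1: 0a->1.
b: 0b undefined. 0b->0: no, b/bb meet in 0. 0b->1: no, b/a meet in 1. Open state 2: 0b->2.
aa: 1a undefined. 1a->0: no, b/aab meet in 2. 1a->1: ok.
ab: 1b undefined. 1b->0: no, b/abb meet in 2. 1b->1: ok.
ba: 2a undefined. 2a->0: ok.
bb: 2b undefined. 2b->0: no, b/bbb meet in 2. 2b->1: ok.
All examples now run through 3 states with every (state, symbol) defined. Accept strings end in {2}, Reject strings end in {0,1}; accept={2}.

states=3 start=0 accept={2} delta: 0a->1 0b->2 1a->1 1b->1 2a->0 2b->1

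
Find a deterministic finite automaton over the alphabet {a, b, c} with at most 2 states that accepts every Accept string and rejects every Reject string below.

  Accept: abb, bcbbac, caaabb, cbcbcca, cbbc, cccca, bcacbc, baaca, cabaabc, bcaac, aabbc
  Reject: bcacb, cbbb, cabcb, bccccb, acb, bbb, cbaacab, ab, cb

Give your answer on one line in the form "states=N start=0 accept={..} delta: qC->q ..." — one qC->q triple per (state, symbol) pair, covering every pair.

Fold the examples into a partial DFA from state 0: repeatedly fix the first undefined (state, symbol) met by the shortest-then-alphabetical prefix, trying targets in increasing order and rejecting any under which an Accept and a Reject string meet in one state with the same remainder; add a state when all current targets are rejected. Accepting states are where Accept strings end.
a: 0a undefined. 0a->0: ok.
b: 0b undefined. 0b->0: no, abb/bbb meet in 0. Open state 1: 0b->1.
c: 0c undefined. 0c->0: ok.
ba: 1a undefined. 1a->0: ok.
bb: 1b undefined. 1b->0: ok.
bc: 1c undefined. 1c->0: ok.
All examples now run through 2 states with every (state, symbol) defined. Accept strings end in {0}, Reject strings end in {1}; accept={0}.

states=2 start=0 accept={0} delta: 0a->0 0b->1 0c->0 1a->0 1b->0 1c->0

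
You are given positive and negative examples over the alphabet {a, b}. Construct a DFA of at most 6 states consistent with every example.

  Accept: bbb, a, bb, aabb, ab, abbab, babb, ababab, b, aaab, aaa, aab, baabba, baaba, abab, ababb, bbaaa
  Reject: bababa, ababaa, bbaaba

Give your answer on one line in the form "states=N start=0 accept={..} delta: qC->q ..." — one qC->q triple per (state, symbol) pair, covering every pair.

State merging on the prefix tree: take the shortest (then alphabetical) example prefix whose next move is undefined and point that move at state 0, else 1, else 2, ...; a target is out if some Accept/Reject pair would then sit in one state with the same input left (inseparable). If every existing state is out, open a new one.
a: 0a undefined. 0a->0: ok.
b: 0b undefined. 0b->0: no, bbb/bababa meet in 0. Open state 1: 0b->1.
ba: 1a undefined. 1a->0: no, a/bababa meet in 0. 1a->1: ok.
bb: 1b undefined. 1b->0: no, bbb/bababa meet in 1. 1b->1: no, bbb/bababa meet in 1. Open state 2: 1b->2.
bba: 2a undefined. 2a->0: no, a/ababaa meet in 0. 2a->1: no, ab/bababa meet in 1. 2a->2: no, bb/ababaa meet in 2. Open state 3: 2a->3.
bbb: 2b undefined. 2b->0: ok.
bbaa: 3a undefined. 3a->0: no, bbb/ababaa meet in 0. 3a->1: no, ab/ababaa meet in 1. 3a->2: no, bbb/bbaaba meet in 0. 3a->3: no, baaba/ababaa meet in 3. Open state 4: 3a->4.
abbab: 3b undefined. 3b->0: no, bbb/bababa meet in 0. 3b->1: no, ab/bababa meet in 1. 3b->2: no, baaba/bababa meet in 3. 3b->3: ok.
bbaaa: 4a undefined. 4a->0: ok.
bbaab: 4b undefined. 4b->0: no, bbb/bbaaba meet in 0. 4b->1: no, ab/bbaaba meet in 1. 4b->2: no, abbab/bbaaba meet in 3. 4b->3: ok.
All examples now run through 5 states with every (state, symbol) defined. Accept strings end in {0,1,2,3}, Reject strings end in {4}; accept={0,1,2,3}.

states=5 start=0 accept={0,1,2,3} delta: 0a->0 0b->1 1a->1 1b->2 2a->3 2b->0 3a->4 3b->3 4a->0 4b->3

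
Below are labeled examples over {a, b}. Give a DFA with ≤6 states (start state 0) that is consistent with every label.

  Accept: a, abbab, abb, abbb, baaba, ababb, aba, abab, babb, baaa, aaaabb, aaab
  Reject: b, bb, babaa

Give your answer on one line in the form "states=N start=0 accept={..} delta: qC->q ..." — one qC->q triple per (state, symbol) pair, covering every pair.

states=4 start=0 accept={1,2,3} delta: 0a->1 0b->0 1a->1 1b->2 2a->3 2b->1 3a->0 3b->1

State merging on the prefix tree: take the shortest (then alphabetical) example prefix whose next move is undefined and point that move at state 0, else 1, else 2, ...; a target is out if some Accept/Reject pair would then sit in one state with the same input left (inseparable). If every existing state is out, open a new one.
a: 0a undefined. 0a->0: no, abb/bb meet in 0 with "bb" left. Open state 1: 0a->1.
b: 0b undefined. 0b->0: ok.
aa: 1a undefined. 1a->0: no, aaaabb/b meet in 0. 1a->1: ok.
ab: 1b undefined. 1b->0: no, a/babaa meet in 1. 1b->1: no, a/babaa meet in 1. Open state 2: 1b->2.
aba: 2a undefined. 2a->0: no, a/babaa meet in 1. 2a->1: no, a/babaa meet in 1. 2a->2: no, baaba/babaa meet in 2. Open state 3: 2a->3.
abb: 2b undefined. 2b->0: no, abb/b meet in 0. 2b->1: ok.
abab: 3b undefined. 3b->0: no, ababb/b meet in 0. 3b->1: ok.
babaa: 3a undefined. 3a->0: ok.
All examples now run through 4 states with every (state, symbol) defined. Accept strings end in {1,2,3}, Reject strings end in {0}; accept={1,2,3}.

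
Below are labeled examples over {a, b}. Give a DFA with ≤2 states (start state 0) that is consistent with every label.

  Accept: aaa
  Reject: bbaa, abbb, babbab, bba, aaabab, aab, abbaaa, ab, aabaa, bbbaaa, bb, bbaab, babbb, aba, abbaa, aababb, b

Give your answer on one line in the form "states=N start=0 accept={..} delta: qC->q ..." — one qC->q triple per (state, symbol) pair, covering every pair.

State merging on the prefix tree: take the shortest (then alphabetical) example prefix whose next move is undefined and point that move at state 0, else 1, else 2, ...; a target is out if some Accept/Reject pair would then sit in one state with the same input left (inseparable). If every existing state is out, open a new one.
a: 0a undefined. 0a->0: ok.
b: 0b undefined. 0b->0: no, aaa/bbaa meet in 0. Open state 1: 0b->1.
ba: 1a undefined. 1a->0: no, aaa/aabaa meet in 0. 1a->1: ok.
bb: 1b undefined. 1b->0: no, aaa/bbaa meet in 0. 1b->1: ok.
All examples now run through 2 states with every (state, symbol) defined. Accept strings end in {0}, Reject strings end in {1}; accept={0}.

states=2 start=0 accept={0} delta: 0a->0 0b->1 1a->1 1b->1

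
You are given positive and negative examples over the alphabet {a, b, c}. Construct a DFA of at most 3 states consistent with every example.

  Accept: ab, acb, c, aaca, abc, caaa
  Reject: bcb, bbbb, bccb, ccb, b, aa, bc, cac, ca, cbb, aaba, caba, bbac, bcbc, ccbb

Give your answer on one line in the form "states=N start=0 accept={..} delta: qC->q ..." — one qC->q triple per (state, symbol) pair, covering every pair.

Grow the machine one transition at a time. Run the examples from 0; the earliest place one falls off (shortest prefix, ties alphabetical) gets sent to the lowest-numbered state that keeps every Accept/Reject pair distinguishable — a pair clashes when both reach the same state with identical unread suffix — and to a fresh state only if none does.
a: 0a undefined. 0a->0: no, ab/b meet in 0 with "b" left. Open state 1: 0a->1.
b: 0b undefined. 0b->0: no, c/bc meet in 0 with "c" left. 0b->1: no, acb/bcb meet in 1 with "cb" left. Open state 2: 0b->2.
c: 0c undefined. 0c->0: ok.
aa: 1a undefined. 1a->0: no, c/aa meet in 0. 1a->1: no, caaa/aa meet in 1. 1a->2: ok.
ab: 1b undefined. 1b->0: ok.
ac: 1c undefined. 1c->0: no, ab/cac meet in 0. 1c->1: ok.
bb: 2b undefined. 2b->0: no, ab/bbbb meet in 0. 2b->1: ok.
bc: 2c undefined. 2c->0: no, ab/bc meet in 0. 2c->1: no, ab/bcb meet in 0. 2c->2: ok.
aaca: 2a undefined. 2a->0: ok.
All examples now run through 3 states with every (state, symbol) defined. Accept strings end in {0}, Reject strings end in {1,2}; accept={0}.

states=3 start=0 accept={0} delta: 0a->1 0b->2 0c->0 1a->2 1b->0 1c->1 2a->0 2b->1 2c->2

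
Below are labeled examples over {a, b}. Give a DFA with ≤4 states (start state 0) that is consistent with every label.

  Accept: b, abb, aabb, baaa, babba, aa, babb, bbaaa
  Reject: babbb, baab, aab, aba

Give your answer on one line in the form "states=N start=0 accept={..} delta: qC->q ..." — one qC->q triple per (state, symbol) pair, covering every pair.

states=3 start=0 accept={0,1} delta: 0a->1 0b->0 1a->1 1b->2 2a->2 2b->1

Grow the machine one transition at a time. Run the examples from 0; the earliest place one falls off (shortest prefix, ties alphabetical) gets sent to the lowest-numbered state that keeps every Accept/Reject pair distinguishable — a pair clashes when both reach the same state with identical unread suffix — and to a fresh state only if none does.
a: 0a undefined. 0a->0: no, b/aab meet in 0 with "b" left. Open state 1: 0a->1.
b: 0b undefined. 0b->0: ok.
aa: 1a undefined. 1a->0: no, b/baab meet in 0. 1a->1: ok.
ab: 1b undefined. 1b->0: no, b/babbb meet in 0. 1b->1: no, abb/babbb meet in 1. Open state 2: 1b->2.
aba: 2a undefined. 2a->0: no, b/aba meet in 0. 2a->1: no, baaa/aba meet in 1. 2a->2: ok.
abb: 2b undefined. 2b->0: no, b/babbb meet in 0. 2b->1: ok.
All examples now run through 3 states with every (state, symbol) defined. Accept strings end in {0,1}, Reject strings end in {2}; accept={0,1}.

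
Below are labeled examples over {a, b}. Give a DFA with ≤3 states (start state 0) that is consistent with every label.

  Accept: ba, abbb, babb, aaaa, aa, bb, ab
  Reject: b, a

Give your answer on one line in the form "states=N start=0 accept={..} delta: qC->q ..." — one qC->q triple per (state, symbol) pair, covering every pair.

states=2 start=0 accept={0} delta: 0a->1 0b->1 1a->0 1b->0

State merging on the prefix tree: take the shortest (then alphabetical) example prefix whose next move is undefined and point that move at state 0, else 1, else 2, ...; a target is out if some Accept/Reject pair would then sit in one state with the same input left (inseparable). If every existing state is out, open a new one.
a: 0a undefined. 0a->0: no, aaaa/a meet in 0. Open state 1: 0a->1.
b: 0b undefined. 0b->0: no, ba/a meet in 1. 0b->1: ok.
aa: 1a undefined. 1a->0: ok.
ab: 1b undefined. 1b->0: ok.
All examples now run through 2 states with every (state, symbol) defined. Accept strings end in {0}, Reject strings end in {1}; accept={0}.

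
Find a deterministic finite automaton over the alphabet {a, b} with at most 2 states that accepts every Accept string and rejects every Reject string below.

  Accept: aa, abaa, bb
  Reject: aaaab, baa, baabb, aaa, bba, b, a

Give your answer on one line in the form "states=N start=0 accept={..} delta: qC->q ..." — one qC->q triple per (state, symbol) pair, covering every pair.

Grow the machine one transition at a time. Run the examples from 0; the earliest place one falls off (shortest prefix, ties alphabetical) gets sent to the lowest-numbered state that keeps every Accept/Reject pair distinguishable — a pair clashes when both reach the same state with identical unread suffix — and to a fresh state only if none does.
a: 0a undefined. 0a->0: no, aa/aaa meet in 0. Open state 1: 0a->1.
b: 0b undefined. 0b->0: no, aa/baa meet in 1 with "a" left. 0b->1: ok.
aa: 1a undefined. 1a->0: ok.
ab: 1b undefined. 1b->0: ok.
All examples now run through 2 states with every (state, symbol) defined. Accept strings end in {0}, Reject strings end in {1}; accept={0}.

states=2 start=0 accept={0} delta: 0a->1 0b->1 1a->0 1b->0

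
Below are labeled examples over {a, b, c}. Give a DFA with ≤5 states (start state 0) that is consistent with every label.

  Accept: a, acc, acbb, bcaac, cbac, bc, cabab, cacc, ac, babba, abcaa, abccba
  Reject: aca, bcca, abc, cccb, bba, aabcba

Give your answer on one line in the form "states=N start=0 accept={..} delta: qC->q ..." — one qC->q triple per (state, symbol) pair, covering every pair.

states=5 start=0 accept={1,2,3} delta: 0a->1 0b->1 0c->1 1a->1 1b->2 1c->3 2a->0 2b->0 2c->4 3a->0 3b->0 3c->2 4a->0 4b->2 4c->0

Fold the examples into a partial DFA from state 0: repeatedly fix the first undefined (state, symbol) met by the shortest-then-alphabetical prefix, trying targets in increasing order and rejecting any under which an Accept and a Reject string meet in one state with the same remainder; add a state when all current targets are rejected. Accepting states are where Accept strings end.
a: 0a undefined. 0a->0: no, bc/abc meet in 0 with "bc" left. Open state 1: 0a->1.
b: 0b undefined. 0b->0: no, a/bba meet in 1. 0b->1: ok.
c: 0c undefined. 0c->0: no, a/cccb meet in 1. 0c->1: ok.
aa: 1a undefined. 1a->0: no, babba/bba meet in 1 with "ba" left. 1a->1: ok.
ab: 1b undefined. 1b->0: no, a/abc meet in 1. 1b->1: no, a/bba meet in 1. Open state 2: 1b->2.
ac: 1c undefined. 1c->0: no, a/aca meet in 1. 1c->1: no, a/aca meet in 1. 1c->2: no, acc/abc meet in 2 with "c" left. Open state 3: 1c->3.
abc: 2c undefined. 2c->0: no, a/aabcba meet in 1. 2c->1: no, a/abc meet in 1. 2c->2: no, babba/aabcba meet in 2 with "ba" left. 2c->3: no, bc/abc meet in 3. Open state 4: 2c->4.
aca: 3a undefined. 3a->0: ok.
acb: 3b undefined. 3b->0: ok.
acc: 3c undefined. 3c->0: no, a/bcca meet in 1. 3c->1: no, a/bcca meet in 1. 3c->2: ok.
bba: 2a undefined. 2a->0: ok.
abca: 4a undefined. 4a->0: ok.
abcc: 4c undefined. 4c->0: ok.
babb: 2b undefined. 2b->0: ok.
aabcb: 4b undefined. 4b->0: no, a/aabcba meet in 1. 4b->1: no, a/aabcba meet in 1. 4b->2: ok.
All examples now run through 5 states with every (state, symbol) defined. Accept strings end in {1,2,3}, Reject strings end in {0,4}; accept={1,2,3}.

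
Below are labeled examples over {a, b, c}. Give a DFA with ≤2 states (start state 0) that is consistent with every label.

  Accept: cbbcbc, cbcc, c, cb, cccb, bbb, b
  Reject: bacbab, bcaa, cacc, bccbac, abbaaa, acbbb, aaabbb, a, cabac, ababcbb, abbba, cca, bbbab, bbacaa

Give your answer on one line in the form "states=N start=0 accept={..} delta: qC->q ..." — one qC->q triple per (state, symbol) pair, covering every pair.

Fold the examples into a partial DFA from state 0: repeatedly fix the first undefined (state, symbol) met by the shortest-then-alphabetical prefix, trying targets in increasing order and rejecting any under which an Accept and a Reject string meet in one state with the same remainder; add a state when all current targets are rejected. Accepting states are where Accept strings end.
a: 0a undefined. 0a->0: no, bbb/aaabbb meet in 0 with "bbb" left. Open state 1: 0a->1.
b: 0b undefined. 0b->0: ok.
c: 0c undefined. 0c->0: ok.
aa: 1a undefined. 1a->0: no, cbbcbc/bcaa meet in 0. 1a->1: ok.
ab: 1b undefined. 1b->0: no, cbbcbc/aaabbb meet in 0. 1b->1: ok.
ac: 1c undefined. 1c->0: no, cbbcbc/cacc meet in 0. 1c->1: ok.
All examples now run through 2 states with every (state, symbol) defined. Accept strings end in {0}, Reject strings end in {1}; accept={0}.

states=2 start=0 accept={0} delta: 0a->1 0b->0 0c->0 1a->1 1b->1 1c->1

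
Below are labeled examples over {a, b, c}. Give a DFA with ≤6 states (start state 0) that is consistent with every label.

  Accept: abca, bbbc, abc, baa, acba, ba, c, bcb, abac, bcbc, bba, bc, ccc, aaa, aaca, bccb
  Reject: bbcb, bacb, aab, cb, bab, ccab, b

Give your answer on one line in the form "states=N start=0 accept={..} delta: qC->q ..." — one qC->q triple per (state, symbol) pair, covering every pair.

Fold the examples into a partial DFA from state 0: repeatedly fix the first undefined (state, symbol) met by the shortest-then-alphabetical prefix, trying targets in increasing order and rejecting any under which an Accept and a Reject string meet in one state with the same remainder; add a state when all current targets are rejected. Accepting states are where Accept strings end.
a: 0a undefined. 0a->0: ok.
b: 0b undefined. 0b->0: no, baa/aab meet in 0. Open state 1: 0b->1.
c: 0c undefined. 0c->0: ok.
ba: 1a undefined. 1a->0: ok.
bb: 1b undefined. 1b->0: ok.
bc: 1c undefined. 1c->0: no, bcb/bbcb meet in 1. 1c->1: no, bbbc/bbcb meet in 1. Open state 2: 1c->2.
bcb: 2b undefined. 2b->0: ok.
bcc: 2c undefined. 2c->0: no, bccb/bbcb meet in 1. 2c->1: ok.
abca: 2a undefined. 2a->0: ok.
All examples now run through 3 states with every (state, symbol) defined. Accept strings end in {0,2}, Reject strings end in {1}; accept={0,2}.

states=3 start=0 accept={0,2} delta: 0a->0 0b->1 0c->0 1a->0 1b->0 1c->2 2a->0 2b->0 2c->1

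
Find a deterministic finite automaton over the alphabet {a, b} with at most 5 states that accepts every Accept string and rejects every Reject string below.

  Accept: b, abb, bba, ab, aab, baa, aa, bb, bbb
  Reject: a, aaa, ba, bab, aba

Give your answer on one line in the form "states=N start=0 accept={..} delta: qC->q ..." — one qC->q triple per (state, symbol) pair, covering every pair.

Grow the machine one transition at a time. Run the examples from 0; the earliest place one falls off (shortest prefix, ties alphabetical) gets sent to the lowest-numbered state that keeps every Accept/Reject pair distinguishable — a pair clashes when both reach the same state with identical unread suffix — and to a fresh state only if none does.
a: 0a undefined. 0a->0: no, aa/a meet in 0. Open state 1: 0a->1.
b: 0b undefined. 0b->0: no, bba/a meet in 1. 0b->1: no, b/a meet in 1. Open state 2: 0b->2.
aa: 1a undefined. 1a->0: ok.
ab: 1b undefined. 1b->0: ok.
ba: 2a undefined. 2a->0: no, b/bab meet in 2. 2a->1: no, ab/bab meet in 0. 2a->2: no, b/ba meet in 2. Open state 3: 2a->3.
bb: 2b undefined. 2b->0: no, bba/a meet in 1. 2b->1: no, bb/a meet in 1. 2b->2: no, bba/ba meet in 3. 2b->3: no, bb/ba meet in 3. Open state 4: 2b->4.
baa: 3a undefined. 3a->0: ok.
bab: 3b undefined. 3b->0: no, ab/bab meet in 0. 3b->1: ok.
bba: 4a undefined. 4a->0: ok.
bbb: 4b undefined. 4b->0: ok.
All examples now run through 5 states with every (state, symbol) defined. Accept strings end in {0,2,4}, Reject strings end in {1,3}; accept={0,2,4}.

states=5 start=0 accept={0,2,4} delta: 0a->1 0b->2 1a->0 1b->0 2a->3 2b->4 3a->0 3b->1 4a->0 4b->0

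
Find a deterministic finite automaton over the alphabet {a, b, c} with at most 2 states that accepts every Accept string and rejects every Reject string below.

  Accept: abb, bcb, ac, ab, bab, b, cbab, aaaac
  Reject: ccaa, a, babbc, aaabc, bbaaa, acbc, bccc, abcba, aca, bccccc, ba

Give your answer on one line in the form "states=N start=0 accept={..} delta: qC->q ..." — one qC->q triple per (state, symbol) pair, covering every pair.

states=2 start=0 accept={1} delta: 0a->0 0b->1 0c->1 1a->0 1b->1 1c->0

Grow the machine one transition at a time. Run the examples from 0; the earliest place one falls off (shortest prefix, ties alphabetical) gets sent to the lowest-numbered state that keeps every Accept/Reject pair distinguishable — a pair clashes when both reach the same state with identical unread suffix — and to a fresh state only if none does.
a: 0a undefined. 0a->0: ok.
b: 0b undefined. 0b->0: no, abb/a meet in 0. Open state 1: 0b->1.
c: 0c undefined. 0c->0: no, ac/ccaa meet in 0. 0c->1: ok.
ba: 1a undefined. 1a->0: ok.
bb: 1b undefined. 1b->0: no, abb/a meet in 0. 1b->1: ok.
bc: 1c undefined. 1c->0: ok.
All examples now run through 2 states with every (state, symbol) defined. Accept strings end in {1}, Reject strings end in {0}; accept={1}.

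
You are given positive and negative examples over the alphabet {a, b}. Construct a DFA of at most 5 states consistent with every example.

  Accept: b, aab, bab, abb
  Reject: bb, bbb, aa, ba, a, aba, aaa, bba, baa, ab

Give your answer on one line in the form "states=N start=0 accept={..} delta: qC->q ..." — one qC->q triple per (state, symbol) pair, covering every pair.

Fold the examples into a partial DFA from state 0: repeatedly fix the first undefined (state, symbol) met by the shortest-then-alphabetical prefix, trying targets in increasing order and rejecting any under which an Accept and a Reject string meet in one state with the same remainder; add a state when all current targets are rejected. Accepting states are where Accept strings end.
a: 0a undefined. 0a->0: no, b/ab meet in 0 with "b" left. Open state 1: 0a->1.
b: 0b undefined. 0b->0: no, b/bb meet in 0. 0b->1: no, b/a meet in 1. Open state 2: 0b->2.
aa: 1a undefined. 1a->0: ok.
ab: 1b undefined. 1b->0: ok.
ba: 2a undefined. 2a->0: ok.
bb: 2b undefined. 2b->0: no, b/bbb meet in 2. 2b->1: ok.
All examples now run through 3 states with every (state, symbol) defined. Accept strings end in {2}, Reject strings end in {0,1}; accept={2}.

states=3 start=0 accept={2} delta: 0a->1 0b->2 1a->0 1b->0 2a->0 2b->1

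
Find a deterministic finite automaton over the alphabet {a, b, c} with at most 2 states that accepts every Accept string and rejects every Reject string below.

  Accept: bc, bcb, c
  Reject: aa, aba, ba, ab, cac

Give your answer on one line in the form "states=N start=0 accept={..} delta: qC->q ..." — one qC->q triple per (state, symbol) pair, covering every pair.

Grow the machine one transition at a time. Run the examples from 0; the earliest place one falls off (shortest prefix, ties alphabetical) gets sent to the lowest-numbered state that keeps every Accept/Reject pair distinguishable — a pair clashes when both reach the same state with identical unread suffix — and to a fresh state only if none does.
a: 0a undefined. 0a->0: ok.
b: 0b undefined. 0b->0: ok.
c: 0c undefined. 0c->0: no, bc/aa meet in 0. Open state 1: 0c->1.
ca: 1a undefined. 1a->0: no, bc/cac meet in 1. 1a->1: ok.
bcb: 1b undefined. 1b->0: no, bcb/aa meet in 0. 1b->1: ok.
cac: 1c undefined. 1c->0: ok.
All examples now run through 2 states with every (state, symbol) defined. Accept strings end in {1}, Reject strings end in {0}; accept={1}.

states=2 start=0 accept={1} delta: 0a->0 0b->0 0c->1 1a->1 1b->1 1c->0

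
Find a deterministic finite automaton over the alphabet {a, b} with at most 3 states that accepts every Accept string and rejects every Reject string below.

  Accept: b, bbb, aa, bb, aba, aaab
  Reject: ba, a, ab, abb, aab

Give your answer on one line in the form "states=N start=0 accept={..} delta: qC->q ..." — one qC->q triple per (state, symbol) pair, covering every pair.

Grow the machine one transition at a time. Run the examples from 0; the earliest place one falls off (shortest prefix, ties alphabetical) gets sent to the lowest-numbered state that keeps every Accept/Reject pair distinguishable — a pair clashes when both reach the same state with identical unread suffix — and to a fresh state only if none does.
a: 0a undefined. 0a->0: no, b/ab meet in 0 with "b" left. Open state 1: 0a->1.
b: 0b undefined. 0b->0: ok.
aa: 1a undefined. 1a->0: no, b/aab meet in 0. 1a->1: no, aa/ba meet in 1. Open state 2: 1a->2.
ab: 1b undefined. 1b->0: no, b/ab meet in 0. 1b->1: ok.
aaa: 2a undefined. 2a->0: ok.
aab: 2b undefined. 2b->0: no, b/aab meet in 0. 2b->1: ok.
All examples now run through 3 states with every (state, symbol) defined. Accept strings end in {0,2}, Reject strings end in {1}; accept={0,2}.

states=3 start=0 accept={0,2} delta: 0a->1 0b->0 1a->2 1b->1 2a->0 2b->1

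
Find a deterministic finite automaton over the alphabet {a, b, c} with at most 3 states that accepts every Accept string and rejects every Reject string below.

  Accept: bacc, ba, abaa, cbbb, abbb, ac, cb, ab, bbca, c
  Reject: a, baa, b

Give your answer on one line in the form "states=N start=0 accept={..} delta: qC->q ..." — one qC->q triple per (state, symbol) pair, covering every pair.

State merging on the prefix tree: take the shortest (then alphabetical) example prefix whose next move is undefined and point that move at state 0, else 1, else 2, ...; a target is out if some Accept/Reject pair would then sit in one state with the same input left (inseparable). If every existing state is out, open a new one.
a: 0a undefined. 0a->0: no, abaa/baa meet in 0 with "baa" left. Open state 1: 0a->1.
b: 0b undefined. 0b->0: no, ba/a meet in 1. 0b->1: ok.
c: 0c undefined. 0c->0: no, cb/a meet in 1. 0c->1: no, c/a meet in 1. Open state 2: 0c->2.
ab: 1b undefined. 1b->0: ok.
ac: 1c undefined. 1c->0: ok.
ba: 1a undefined. 1a->0: ok.
cb: 2b undefined. 2b->0: ok.
bacc: 2c undefined. 2c->0: ok.
bbca: 2a undefined. 2a->0: ok.
All examples now run through 3 states with every (state, symbol) defined. Accept strings end in {0,2}, Reject strings end in {1}; accept={0,2}.

states=3 start=0 accept={0,2} delta: 0a->1 0b->1 0c->2 1a->0 1b->0 1c->0 2a->0 2b->0 2c->0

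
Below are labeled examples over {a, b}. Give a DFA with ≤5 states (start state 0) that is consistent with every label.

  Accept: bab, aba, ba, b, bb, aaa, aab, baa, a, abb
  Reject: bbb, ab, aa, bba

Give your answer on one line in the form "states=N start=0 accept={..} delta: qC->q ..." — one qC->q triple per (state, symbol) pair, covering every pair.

Fold the examples into a partial DFA from state 0: repeatedly fix the first undefined (state, symbol) met by the shortest-then-alphabetical prefix, trying targets in increasing order and rejecting any under which an Accept and a Reject string meet in one state with the same remainder; add a state when all current targets are rejected. Accepting states are where Accept strings end.
a: 0a undefined. 0a->0: no, b/ab meet in 0 with "b" left. Open state 1: 0a->1.
b: 0b undefined. 0b->0: no, bab/ab meet in 1 with "b" left. 0b->1: no, aba/bba meet in 1 with "ba" left. Open state 2: 0b->2.
aa: 1a undefined. 1a->0: ok.
ab: 1b undefined. 1b->0: ok.
ba: 2a undefined. 2a->0: no, ba/ab meet in 0. 2a->1: no, bab/ab meet in 0. 2a->2: ok.
bb: 2b undefined. 2b->0: no, bab/ab meet in 0. 2b->1: ok.
All examples now run through 3 states with every (state, symbol) defined. Accept strings end in {1,2}, Reject strings end in {0}; accept={1,2}.

states=3 start=0 accept={1,2} delta: 0a->1 0b->2 1a->0 1b->0 2a->2 2b->1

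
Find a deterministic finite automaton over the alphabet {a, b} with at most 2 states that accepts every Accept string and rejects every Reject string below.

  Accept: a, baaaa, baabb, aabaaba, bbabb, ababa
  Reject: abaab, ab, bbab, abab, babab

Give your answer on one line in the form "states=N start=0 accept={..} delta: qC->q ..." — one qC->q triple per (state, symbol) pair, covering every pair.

states=2 start=0 accept={0} delta: 0a->0 0b->1 1a->0 1b->0

Fold the examples into a partial DFA from state 0: repeatedly fix the first undefined (state, symbol) met by the shortest-then-alphabetical prefix, trying targets in increasing order and rejecting any under which an Accept and a Reject string meet in one state with the same remainder; add a state when all current targets are rejected. Accepting states are where Accept strings end.
a: 0a undefined. 0a->0: ok.
b: 0b undefined. 0b->0: no, a/abaab meet in 0. Open state 1: 0b->1.
ba: 1a undefined. 1a->0: ok.
bb: 1b undefined. 1b->0: ok.
All examples now run through 2 states with every (state, symbol) defined. Accept strings end in {0}, Reject strings end in {1}; accept={0}.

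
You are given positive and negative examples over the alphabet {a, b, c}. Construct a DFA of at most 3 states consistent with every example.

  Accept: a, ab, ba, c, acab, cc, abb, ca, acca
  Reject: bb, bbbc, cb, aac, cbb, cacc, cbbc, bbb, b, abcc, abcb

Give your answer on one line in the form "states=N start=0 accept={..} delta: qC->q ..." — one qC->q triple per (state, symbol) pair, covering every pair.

Grow the machine one transition at a time. Run the examples from 0; the earliest place one falls off (shortest prefix, ties alphabetical) gets sent to the lowest-numbered state that keeps every Accept/Reject pair distinguishable — a pair clashes when both reach the same state with identical unread suffix — and to a fresh state only if none does.
a: 0a undefined. 0a->0: no, ab/b meet in 0 with "b" left. Open state 1: 0a->1.
b: 0b undefined. 0b->0: no, c/bbbc meet in 0 with "c" left. 0b->1: no, a/b meet in 1. Open state 2: 0b->2.
c: 0c undefined. 0c->0: ok.
aa: 1a undefined. 1a->0: no, c/aac meet in 0. 1a->1: ok.
ab: 1b undefined. 1b->0: no, ab/abcc meet in 0. 1b->1: ok.
ac: 1c undefined. 1c->0: no, c/aac meet in 0. 1c->1: no, a/aac meet in 1. 1c->2: ok.
ba: 2a undefined. 2a->0: no, acab/cb meet in 2. 2a->1: ok.
bb: 2b undefined. 2b->0: no, c/bb meet in 0. 2b->1: no, a/bb meet in 1. 2b->2: ok.
acc: 2c undefined. 2c->0: no, c/bbbc meet in 0. 2c->1: no, a/bbbc meet in 1. 2c->2: ok.
All examples now run through 3 states with every (state, symbol) defined. Accept strings end in {0,1}, Reject strings end in {2}; accept={0,1}.

states=3 start=0 accept={0,1} delta: 0a->1 0b->2 0c->0 1a->1 1b->1 1c->2 2a->1 2b->2 2c->2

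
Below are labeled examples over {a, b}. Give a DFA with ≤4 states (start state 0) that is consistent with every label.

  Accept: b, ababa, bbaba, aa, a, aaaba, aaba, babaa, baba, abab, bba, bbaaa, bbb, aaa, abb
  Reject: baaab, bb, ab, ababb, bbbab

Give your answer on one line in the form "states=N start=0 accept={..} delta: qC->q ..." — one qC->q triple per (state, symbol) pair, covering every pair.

states=3 start=0 accept={0,1} delta: 0a->1 0b->1 1a->1 1b->2 2a->0 2b->0

Fold the examples into a partial DFA from state 0: repeatedly fix the first undefined (state, symbol) met by the shortest-then-alphabetical prefix, trying targets in increasing order and rejecting any under which an Accept and a Reject string meet in one state with the same remainder; add a state when all current targets are rejected. Accepting states are where Accept strings end.
a: 0a undefined. 0a->0: no, b/ab meet in 0 with "b" left. Open state 1: 0a->1.
b: 0b undefined. 0b->0: no, b/bb meet in 0. 0b->1: ok.
aa: 1a undefined. 1a->0: no, b/baaab meet in 1. 1a->1: ok.
ab: 1b undefined. 1b->0: no, b/ababb meet in 1. 1b->1: no, b/baaab meet in 1. Open state 2: 1b->2.
aba: 2a undefined. 2a->0: ok.
abb: 2b undefined. 2b->0: ok.
All examples now run through 3 states with every (state, symbol) defined. Accept strings end in {0,1}, Reject strings end in {2}; accept={0,1}.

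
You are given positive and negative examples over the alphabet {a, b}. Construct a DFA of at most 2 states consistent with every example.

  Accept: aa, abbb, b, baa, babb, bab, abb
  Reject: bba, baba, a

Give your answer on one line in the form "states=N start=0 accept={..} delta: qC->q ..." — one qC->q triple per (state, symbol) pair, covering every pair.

states=2 start=0 accept={0} delta: 0a->1 0b->0 1a->0 1b->0

Fold the examples into a partial DFA from state 0: repeatedly fix the first undefined (state, symbol) met by the shortest-then-alphabetical prefix, trying targets in increasing order and rejecting any under which an Accept and a Reject string meet in one state with the same remainder; add a state when all current targets are rejected. Accepting states are where Accept strings end.
a: 0a undefined. 0a->0: no, aa/a meet in 0. Open state 1: 0a->1.
b: 0b undefined. 0b->0: ok.
aa: 1a undefined. 1a->0: ok.
ab: 1b undefined. 1b->0: ok.
All examples now run through 2 states with every (state, symbol) defined. Accept strings end in {0}, Reject strings end in {1}; accept={0}.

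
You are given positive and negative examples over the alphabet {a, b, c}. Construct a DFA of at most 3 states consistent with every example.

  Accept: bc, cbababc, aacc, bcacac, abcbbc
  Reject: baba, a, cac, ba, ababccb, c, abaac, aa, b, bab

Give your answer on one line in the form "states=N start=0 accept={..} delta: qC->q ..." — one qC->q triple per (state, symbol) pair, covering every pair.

states=3 start=0 accept={2} delta: 0a->0 0b->1 0c->1 1a->0 1b->0 1c->2 2a->1 2b->0 2c->0

State merging on the prefix tree: take the shortest (then alphabetical) example prefix whose next move is undefined and point that move at state 0, else 1, else 2, ...; a target is out if some Accept/Reject pair would then sit in one state with the same input left (inseparable). If every existing state is out, open a new one.
a: 0a undefined. 0a->0: ok.
b: 0b undefined. 0b->0: no, bc/c meet in 0 with "c" left. Open state 1: 0b->1.
c: 0c undefined. 0c->0: no, aacc/a meet in 0. 0c->1: ok.
ba: 1a undefined. 1a->0: ok.
bc: 1c undefined. 1c->0: no, bc/baba meet in 0. 1c->1: no, bc/cac meet in 1. Open state 2: 1c->2.
cb: 1b undefined. 1b->0: ok.
bca: 2a undefined. 2a->0: no, bcacac/cac meet in 1. 2a->1: ok.
abcb: 2b undefined. 2b->0: ok.
ababcc: 2c undefined. 2c->0: ok.
All examples now run through 3 states with every (state, symbol) defined. Accept strings end in {2}, Reject strings end in {0,1}; accept={2}.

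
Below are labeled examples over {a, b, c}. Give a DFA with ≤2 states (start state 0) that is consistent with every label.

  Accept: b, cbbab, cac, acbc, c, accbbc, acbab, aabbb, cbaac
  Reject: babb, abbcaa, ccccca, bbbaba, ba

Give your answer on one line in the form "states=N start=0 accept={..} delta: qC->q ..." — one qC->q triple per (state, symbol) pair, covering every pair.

Grow the machine one transition at a time. Run the examples from 0; the earliest place one falls off (shortest prefix, ties alphabetical) gets sent to the lowest-numbered state that keeps every Accept/Reject pair distinguishable — a pair clashes when both reach the same state with identical unread suffix — and to a fresh state only if none does.
a: 0a undefined. 0a->0: ok.
b: 0b undefined. 0b->0: no, b/babb meet in 0. Open state 1: 0b->1.
c: 0c undefined. 0c->0: no, cac/ccccca meet in 0. 0c->1: ok.
ba: 1a undefined. 1a->0: ok.
bb: 1b undefined. 1b->0: ok.
cc: 1c undefined. 1c->0: ok.
All examples now run through 2 states with every (state, symbol) defined. Accept strings end in {1}, Reject strings end in {0}; accept={1}.

states=2 start=0 accept={1} delta: 0a->0 0b->1 0c->1 1a->0 1b->0 1c->0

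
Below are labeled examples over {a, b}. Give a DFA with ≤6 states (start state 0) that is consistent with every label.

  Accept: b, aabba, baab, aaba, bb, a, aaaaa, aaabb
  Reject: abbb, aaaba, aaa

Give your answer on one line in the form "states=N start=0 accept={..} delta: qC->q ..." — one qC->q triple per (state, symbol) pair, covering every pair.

Fold the examples into a partial DFA from state 0: repeatedly fix the first undefined (state, symbol) met by the shortest-then-alphabetical prefix, trying targets in increasing order and rejecting any under which an Accept and a Reject string meet in one state with the same remainder; add a state when all current targets are rejected. Accepting states are where Accept strings end.
a: 0a undefined. 0a->0: no, aaba/aaaba meet in 0 with "ba" left. Open state 1: 0a->1.
b: 0b undefined. 0b->0: ok.
aa: 1a undefined. 1a->0: no, aabba/aaa meet in 1. 1a->1: no, aaba/aaaba meet in 1 with "ba" left. Open state 2: 1a->2.
ab: 1b undefined. 1b->0: no, b/abbb meet in 0. 1b->1: no, a/abbb meet in 1. 1b->2: ok.
aaa: 2a undefined. 2a->0: no, b/aaa meet in 0. 2a->1: no, a/aaaba meet in 1. 2a->2: no, aaba/aaaba meet in 2 with "ba" left. Open state 3: 2a->3.
aab: 2b undefined. 2b->0: no, b/abbb meet in 0. 2b->1: no, aabba/aaa meet in 3. 2b->2: no, aabba/aaa meet in 3. 2b->3: no, aabba/aaaba meet in 3 with "ba" left. Open state 4: 2b->4.
aaaa: 3a undefined. 3a->0: ok.
aaab: 3b undefined. 3b->0: no, a/aaaba meet in 1. 3b->1: no, aaabb/aaaba meet in 2. 3b->2: ok.
aaba: 4a undefined. 4a->0: ok.
aabb: 4b undefined. 4b->0: no, b/abbb meet in 0. 4b->1: no, a/abbb meet in 1. 4b->2: no, aabba/aaaba meet in 3. 4b->3: ok.
All examples now run through 5 states with every (state, symbol) defined. Accept strings end in {0,1,4}, Reject strings end in {3}; accept={0,1,4}.

states=5 start=0 accept={0,1,4} delta: 0a->1 0b->0 1a->2 1b->2 2a->3 2b->4 3a->0 3b->2 4a->0 4b->3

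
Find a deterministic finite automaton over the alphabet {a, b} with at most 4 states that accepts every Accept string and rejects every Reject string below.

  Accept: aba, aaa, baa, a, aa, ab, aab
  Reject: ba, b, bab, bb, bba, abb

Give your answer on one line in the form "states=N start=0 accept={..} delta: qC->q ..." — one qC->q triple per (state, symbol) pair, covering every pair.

State merging on the prefix tree: take the shortest (then alphabetical) example prefix whose next move is undefined and point that move at state 0, else 1, else 2, ...; a target is out if some Accept/Reject pair would then sit in one state with the same input left (inseparable). If every existing state is out, open a new one.
a: 0a undefined. 0a->0: no, aba/ba meet in 0 with "ba" left. Open state 1: 0a->1.
b: 0b undefined. 0b->0: no, a/ba meet in 1. 0b->1: no, aba/bba meet in 1 with "ba" left. Open state 2: 0b->2.
aa: 1a undefined. 1a->0: no, aab/b meet in 2. 1a->1: ok.
ab: 1b undefined. 1b->0: ok.
ba: 2a undefined. 2a->0: no, ab/ba meet in 0. 2a->1: no, aba/ba meet in 1. 2a->2: no, baa/ba meet in 2. Open state 3: 2a->3.
bb: 2b undefined. 2b->0: no, aba/bba meet in 1. 2b->1: no, aba/bb meet in 1. 2b->2: ok.
baa: 3a undefined. 3a->0: ok.
bab: 3b undefined. 3b->0: no, baa/bab meet in 0. 3b->1: no, aba/bab meet in 1. 3b->2: ok.
All examples now run through 4 states with every (state, symbol) defined. Accept strings end in {0,1}, Reject strings end in {2,3}; accept={0,1}.

states=4 start=0 accept={0,1} delta: 0a->1 0b->2 1a->1 1b->0 2a->3 2b->2 3a->0 3b->2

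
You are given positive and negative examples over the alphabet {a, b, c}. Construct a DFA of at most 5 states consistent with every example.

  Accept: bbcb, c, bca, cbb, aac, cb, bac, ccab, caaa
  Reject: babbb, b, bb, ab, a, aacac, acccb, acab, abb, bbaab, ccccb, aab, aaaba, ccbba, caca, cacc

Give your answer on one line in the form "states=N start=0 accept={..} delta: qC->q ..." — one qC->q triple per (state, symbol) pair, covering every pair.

Fold the examples into a partial DFA from state 0: repeatedly fix the first undefined (state, symbol) met by the shortest-then-alphabetical prefix, trying targets in increasing order and rejecting any under which an Accept and a Reject string meet in one state with the same remainder; add a state when all current targets are rejected. Accepting states are where Accept strings end.
a: 0a undefined. 0a->0: ok.
b: 0b undefined. 0b->0: ok.
c: 0c undefined. 0c->0: no, bbcb/babbb meet in 0. Open state 1: 0c->1.
ca: 1a undefined. 1a->0: no, c/aacac meet in 1. 1a->1: no, bbcb/acab meet in 1 with "b" left. Open state 2: 1a->2.
cb: 1b undefined. 1b->0: no, bbcb/babbb meet in 0. 1b->1: ok.
cc: 1c undefined. 1c->0: no, bbcb/acccb meet in 1. 1c->1: no, bbcb/acccb meet in 1. 1c->2: ok.
caa: 2a undefined. 2a->0: no, ccab/babbb meet in 0. 2a->1: ok.
cac: 2c undefined. 2c->0: no, bbcb/ccccb meet in 1. 2c->1: no, bbcb/aacac meet in 1. 2c->2: no, bbcb/caca meet in 1. Open state 3: 2c->3.
ccb: 2b undefined. 2b->0: ok.
caca: 3a undefined. 3a->0: ok.
cacc: 3c undefined. 3c->0: ok.
acccb: 3b undefined. 3b->0: ok.
All examples now run through 4 states with every (state, symbol) defined. Accept strings end in {1,2}, Reject strings end in {0,3}; accept={1,2}.

states=4 start=0 accept={1,2} delta: 0a->0 0b->0 0c->1 1a->2 1b->1 1c->2 2a->1 2b->0 2c->3 3a->0 3b->0 3c->0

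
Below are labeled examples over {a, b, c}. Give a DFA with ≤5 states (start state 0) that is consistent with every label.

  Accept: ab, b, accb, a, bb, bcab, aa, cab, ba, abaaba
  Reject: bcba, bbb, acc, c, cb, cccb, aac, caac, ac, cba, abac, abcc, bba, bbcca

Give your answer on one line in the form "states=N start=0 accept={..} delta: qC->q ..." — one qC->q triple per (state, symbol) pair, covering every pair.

states=5 start=0 accept={0,1,3} delta: 0a->0 0b->1 0c->2 1a->0 1b->3 1c->2 2a->0 2b->4 2c->4 3a->2 3b->2 3c->2 4a->2 4b->0 4c->2

Grow the machine one transition at a time. Run the examples from 0; the earliest place one falls off (shortest prefix, ties alphabetical) gets sent to the lowest-numbered state that keeps every Accept/Reject pair distinguishable — a pair clashes when both reach the same state with identical unread suffix — and to a fresh state only if none does.
a: 0a undefined. 0a->0: ok.
b: 0b undefined. 0b->0: no, ab/bbb meet in 0. Open state 1: 0b->1.
c: 0c undefined. 0c->0: no, ab/cb meet in 1. 0c->1: no, ab/c meet in 1. Open state 2: 0c->2.
ba: 1a undefined. 1a->0: ok.
bb: 1b undefined. 1b->0: no, ab/bbb meet in 1. 1b->1: no, ab/bbb meet in 1. 1b->2: no, bb/c meet in 2. Open state 3: 1b->3.
bc: 1c undefined. 1c->0: no, a/bcba meet in 0. 1c->1: no, ab/abcc meet in 1. 1c->2: ok.
ca: 2a undefined. 2a->0: ok.
cb: 2b undefined. 2b->0: no, a/bcba meet in 0. 2b->1: no, ab/cb meet in 1. 2b->2: no, a/bcba meet in 0. 2b->3: no, bb/cb meet in 3. Open state 4: 2b->4.
cc: 2c undefined. 2c->0: no, a/acc meet in 0. 2c->1: no, ab/acc meet in 1. 2c->2: no, accb/cb meet in 4. 2c->3: no, accb/bbb meet in 3 with "b" left. 2c->4: ok.
bba: 3a undefined. 3a->0: no, a/bba meet in 0. 3a->1: no, ab/bba meet in 1. 3a->2: ok.
bbb: 3b undefined. 3b->0: no, a/bbb meet in 0. 3b->1: no, ab/bbb meet in 1. 3b->2: ok.
bbc: 3c undefined. 3c->0: no, a/bbcca meet in 0. 3c->1: no, a/bbcca meet in 0. 3c->2: ok.
cba: 4a undefined. 4a->0: no, a/bcba meet in 0. 4a->1: no, ab/bcba meet in 1. 4a->2: ok.
ccc: 4c undefined. 4c->0: no, ab/cccb meet in 1. 4c->1: no, bb/cccb meet in 3. 4c->2: ok.
accb: 4b undefined. 4b->0: ok.
All examples now run through 5 states with every (state, symbol) defined. Accept strings end in {0,1,3}, Reject strings end in {2,4}; accept={0,1,3}.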